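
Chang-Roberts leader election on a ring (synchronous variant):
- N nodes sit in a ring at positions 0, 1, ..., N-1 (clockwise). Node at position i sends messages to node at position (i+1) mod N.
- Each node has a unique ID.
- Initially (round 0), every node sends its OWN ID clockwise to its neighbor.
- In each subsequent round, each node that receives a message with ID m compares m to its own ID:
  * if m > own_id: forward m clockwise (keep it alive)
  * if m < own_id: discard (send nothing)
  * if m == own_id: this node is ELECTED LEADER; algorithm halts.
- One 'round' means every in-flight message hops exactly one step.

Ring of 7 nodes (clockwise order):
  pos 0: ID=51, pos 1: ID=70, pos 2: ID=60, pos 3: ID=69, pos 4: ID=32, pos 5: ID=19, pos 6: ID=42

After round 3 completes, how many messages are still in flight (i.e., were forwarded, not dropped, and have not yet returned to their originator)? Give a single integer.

Answer: 2

Derivation:
Round 1: pos1(id70) recv 51: drop; pos2(id60) recv 70: fwd; pos3(id69) recv 60: drop; pos4(id32) recv 69: fwd; pos5(id19) recv 32: fwd; pos6(id42) recv 19: drop; pos0(id51) recv 42: drop
Round 2: pos3(id69) recv 70: fwd; pos5(id19) recv 69: fwd; pos6(id42) recv 32: drop
Round 3: pos4(id32) recv 70: fwd; pos6(id42) recv 69: fwd
After round 3: 2 messages still in flight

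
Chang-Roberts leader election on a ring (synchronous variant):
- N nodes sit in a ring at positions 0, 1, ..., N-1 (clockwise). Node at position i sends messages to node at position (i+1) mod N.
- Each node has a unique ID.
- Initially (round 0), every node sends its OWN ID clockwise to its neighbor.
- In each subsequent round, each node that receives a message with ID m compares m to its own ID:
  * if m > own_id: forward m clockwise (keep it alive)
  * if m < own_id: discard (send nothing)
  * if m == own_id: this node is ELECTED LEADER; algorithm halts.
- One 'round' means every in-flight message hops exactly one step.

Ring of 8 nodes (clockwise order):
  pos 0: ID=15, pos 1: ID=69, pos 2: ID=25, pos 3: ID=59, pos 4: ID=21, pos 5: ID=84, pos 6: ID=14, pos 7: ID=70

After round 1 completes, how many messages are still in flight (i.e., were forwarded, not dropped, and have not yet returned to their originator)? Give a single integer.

Answer: 4

Derivation:
Round 1: pos1(id69) recv 15: drop; pos2(id25) recv 69: fwd; pos3(id59) recv 25: drop; pos4(id21) recv 59: fwd; pos5(id84) recv 21: drop; pos6(id14) recv 84: fwd; pos7(id70) recv 14: drop; pos0(id15) recv 70: fwd
After round 1: 4 messages still in flight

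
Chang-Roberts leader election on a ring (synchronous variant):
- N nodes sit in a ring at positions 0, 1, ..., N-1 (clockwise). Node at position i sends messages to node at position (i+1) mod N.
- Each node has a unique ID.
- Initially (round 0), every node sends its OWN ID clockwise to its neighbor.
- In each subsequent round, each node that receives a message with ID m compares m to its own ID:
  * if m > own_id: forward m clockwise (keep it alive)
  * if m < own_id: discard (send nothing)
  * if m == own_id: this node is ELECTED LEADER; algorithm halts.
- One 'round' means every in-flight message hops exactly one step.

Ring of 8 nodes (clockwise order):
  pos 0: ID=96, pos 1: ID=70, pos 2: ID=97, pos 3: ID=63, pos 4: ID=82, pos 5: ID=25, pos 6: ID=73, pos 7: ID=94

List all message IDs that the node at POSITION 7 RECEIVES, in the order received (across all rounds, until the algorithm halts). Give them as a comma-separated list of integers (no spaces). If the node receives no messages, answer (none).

Answer: 73,82,97

Derivation:
Round 1: pos1(id70) recv 96: fwd; pos2(id97) recv 70: drop; pos3(id63) recv 97: fwd; pos4(id82) recv 63: drop; pos5(id25) recv 82: fwd; pos6(id73) recv 25: drop; pos7(id94) recv 73: drop; pos0(id96) recv 94: drop
Round 2: pos2(id97) recv 96: drop; pos4(id82) recv 97: fwd; pos6(id73) recv 82: fwd
Round 3: pos5(id25) recv 97: fwd; pos7(id94) recv 82: drop
Round 4: pos6(id73) recv 97: fwd
Round 5: pos7(id94) recv 97: fwd
Round 6: pos0(id96) recv 97: fwd
Round 7: pos1(id70) recv 97: fwd
Round 8: pos2(id97) recv 97: ELECTED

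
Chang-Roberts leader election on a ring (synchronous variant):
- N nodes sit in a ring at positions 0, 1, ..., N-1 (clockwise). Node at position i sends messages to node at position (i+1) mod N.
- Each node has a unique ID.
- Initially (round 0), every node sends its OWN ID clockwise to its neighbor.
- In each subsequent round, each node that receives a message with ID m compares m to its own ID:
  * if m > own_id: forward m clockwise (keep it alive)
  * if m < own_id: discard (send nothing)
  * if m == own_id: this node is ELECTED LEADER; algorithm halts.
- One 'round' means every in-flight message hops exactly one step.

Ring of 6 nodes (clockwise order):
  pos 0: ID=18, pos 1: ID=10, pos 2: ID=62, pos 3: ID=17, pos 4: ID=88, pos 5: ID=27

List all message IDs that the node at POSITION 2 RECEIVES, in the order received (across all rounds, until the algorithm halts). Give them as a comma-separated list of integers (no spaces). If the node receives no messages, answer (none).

Round 1: pos1(id10) recv 18: fwd; pos2(id62) recv 10: drop; pos3(id17) recv 62: fwd; pos4(id88) recv 17: drop; pos5(id27) recv 88: fwd; pos0(id18) recv 27: fwd
Round 2: pos2(id62) recv 18: drop; pos4(id88) recv 62: drop; pos0(id18) recv 88: fwd; pos1(id10) recv 27: fwd
Round 3: pos1(id10) recv 88: fwd; pos2(id62) recv 27: drop
Round 4: pos2(id62) recv 88: fwd
Round 5: pos3(id17) recv 88: fwd
Round 6: pos4(id88) recv 88: ELECTED

Answer: 10,18,27,88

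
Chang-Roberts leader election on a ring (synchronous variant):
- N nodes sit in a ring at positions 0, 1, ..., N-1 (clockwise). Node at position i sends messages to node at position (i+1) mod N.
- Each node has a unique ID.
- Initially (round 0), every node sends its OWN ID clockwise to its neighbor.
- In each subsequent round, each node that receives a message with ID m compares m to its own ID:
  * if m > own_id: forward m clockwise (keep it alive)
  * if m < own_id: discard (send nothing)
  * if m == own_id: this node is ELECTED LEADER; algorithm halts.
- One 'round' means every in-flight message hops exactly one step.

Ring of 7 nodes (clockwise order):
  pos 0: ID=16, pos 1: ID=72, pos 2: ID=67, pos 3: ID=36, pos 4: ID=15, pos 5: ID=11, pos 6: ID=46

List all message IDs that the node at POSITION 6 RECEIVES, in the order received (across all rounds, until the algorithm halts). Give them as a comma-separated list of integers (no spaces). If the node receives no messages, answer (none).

Round 1: pos1(id72) recv 16: drop; pos2(id67) recv 72: fwd; pos3(id36) recv 67: fwd; pos4(id15) recv 36: fwd; pos5(id11) recv 15: fwd; pos6(id46) recv 11: drop; pos0(id16) recv 46: fwd
Round 2: pos3(id36) recv 72: fwd; pos4(id15) recv 67: fwd; pos5(id11) recv 36: fwd; pos6(id46) recv 15: drop; pos1(id72) recv 46: drop
Round 3: pos4(id15) recv 72: fwd; pos5(id11) recv 67: fwd; pos6(id46) recv 36: drop
Round 4: pos5(id11) recv 72: fwd; pos6(id46) recv 67: fwd
Round 5: pos6(id46) recv 72: fwd; pos0(id16) recv 67: fwd
Round 6: pos0(id16) recv 72: fwd; pos1(id72) recv 67: drop
Round 7: pos1(id72) recv 72: ELECTED

Answer: 11,15,36,67,72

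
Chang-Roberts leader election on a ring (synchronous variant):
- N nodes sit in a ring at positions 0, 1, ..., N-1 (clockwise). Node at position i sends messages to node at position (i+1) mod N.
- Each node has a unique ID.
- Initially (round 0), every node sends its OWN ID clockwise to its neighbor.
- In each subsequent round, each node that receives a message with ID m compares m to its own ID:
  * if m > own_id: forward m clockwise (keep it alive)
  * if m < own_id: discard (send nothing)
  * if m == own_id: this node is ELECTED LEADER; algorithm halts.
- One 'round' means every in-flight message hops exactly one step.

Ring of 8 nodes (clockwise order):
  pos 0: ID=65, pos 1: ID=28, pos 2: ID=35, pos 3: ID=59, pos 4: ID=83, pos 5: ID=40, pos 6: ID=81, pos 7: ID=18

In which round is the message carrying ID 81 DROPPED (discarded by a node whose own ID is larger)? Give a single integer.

Round 1: pos1(id28) recv 65: fwd; pos2(id35) recv 28: drop; pos3(id59) recv 35: drop; pos4(id83) recv 59: drop; pos5(id40) recv 83: fwd; pos6(id81) recv 40: drop; pos7(id18) recv 81: fwd; pos0(id65) recv 18: drop
Round 2: pos2(id35) recv 65: fwd; pos6(id81) recv 83: fwd; pos0(id65) recv 81: fwd
Round 3: pos3(id59) recv 65: fwd; pos7(id18) recv 83: fwd; pos1(id28) recv 81: fwd
Round 4: pos4(id83) recv 65: drop; pos0(id65) recv 83: fwd; pos2(id35) recv 81: fwd
Round 5: pos1(id28) recv 83: fwd; pos3(id59) recv 81: fwd
Round 6: pos2(id35) recv 83: fwd; pos4(id83) recv 81: drop
Round 7: pos3(id59) recv 83: fwd
Round 8: pos4(id83) recv 83: ELECTED
Message ID 81 originates at pos 6; dropped at pos 4 in round 6

Answer: 6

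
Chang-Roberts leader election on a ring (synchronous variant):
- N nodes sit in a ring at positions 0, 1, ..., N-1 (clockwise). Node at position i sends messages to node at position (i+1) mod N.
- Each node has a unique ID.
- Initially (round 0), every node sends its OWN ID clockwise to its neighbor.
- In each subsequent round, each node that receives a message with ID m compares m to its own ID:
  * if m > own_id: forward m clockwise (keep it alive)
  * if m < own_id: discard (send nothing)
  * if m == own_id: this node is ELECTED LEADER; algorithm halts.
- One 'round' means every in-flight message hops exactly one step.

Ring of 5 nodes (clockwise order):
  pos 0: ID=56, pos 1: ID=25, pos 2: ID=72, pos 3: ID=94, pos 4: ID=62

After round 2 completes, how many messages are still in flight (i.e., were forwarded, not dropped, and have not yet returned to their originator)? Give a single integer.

Round 1: pos1(id25) recv 56: fwd; pos2(id72) recv 25: drop; pos3(id94) recv 72: drop; pos4(id62) recv 94: fwd; pos0(id56) recv 62: fwd
Round 2: pos2(id72) recv 56: drop; pos0(id56) recv 94: fwd; pos1(id25) recv 62: fwd
After round 2: 2 messages still in flight

Answer: 2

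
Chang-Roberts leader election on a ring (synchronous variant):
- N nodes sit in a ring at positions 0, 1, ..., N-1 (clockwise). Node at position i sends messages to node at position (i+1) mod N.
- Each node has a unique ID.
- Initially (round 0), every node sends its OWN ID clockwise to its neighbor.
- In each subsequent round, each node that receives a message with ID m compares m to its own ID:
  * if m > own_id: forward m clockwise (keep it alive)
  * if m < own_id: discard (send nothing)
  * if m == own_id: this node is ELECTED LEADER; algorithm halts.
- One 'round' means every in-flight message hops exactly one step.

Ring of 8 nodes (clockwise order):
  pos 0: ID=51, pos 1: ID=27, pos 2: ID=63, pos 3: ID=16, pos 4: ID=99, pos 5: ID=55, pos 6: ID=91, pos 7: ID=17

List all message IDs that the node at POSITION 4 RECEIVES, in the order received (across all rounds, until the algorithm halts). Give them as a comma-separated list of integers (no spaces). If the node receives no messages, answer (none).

Answer: 16,63,91,99

Derivation:
Round 1: pos1(id27) recv 51: fwd; pos2(id63) recv 27: drop; pos3(id16) recv 63: fwd; pos4(id99) recv 16: drop; pos5(id55) recv 99: fwd; pos6(id91) recv 55: drop; pos7(id17) recv 91: fwd; pos0(id51) recv 17: drop
Round 2: pos2(id63) recv 51: drop; pos4(id99) recv 63: drop; pos6(id91) recv 99: fwd; pos0(id51) recv 91: fwd
Round 3: pos7(id17) recv 99: fwd; pos1(id27) recv 91: fwd
Round 4: pos0(id51) recv 99: fwd; pos2(id63) recv 91: fwd
Round 5: pos1(id27) recv 99: fwd; pos3(id16) recv 91: fwd
Round 6: pos2(id63) recv 99: fwd; pos4(id99) recv 91: drop
Round 7: pos3(id16) recv 99: fwd
Round 8: pos4(id99) recv 99: ELECTED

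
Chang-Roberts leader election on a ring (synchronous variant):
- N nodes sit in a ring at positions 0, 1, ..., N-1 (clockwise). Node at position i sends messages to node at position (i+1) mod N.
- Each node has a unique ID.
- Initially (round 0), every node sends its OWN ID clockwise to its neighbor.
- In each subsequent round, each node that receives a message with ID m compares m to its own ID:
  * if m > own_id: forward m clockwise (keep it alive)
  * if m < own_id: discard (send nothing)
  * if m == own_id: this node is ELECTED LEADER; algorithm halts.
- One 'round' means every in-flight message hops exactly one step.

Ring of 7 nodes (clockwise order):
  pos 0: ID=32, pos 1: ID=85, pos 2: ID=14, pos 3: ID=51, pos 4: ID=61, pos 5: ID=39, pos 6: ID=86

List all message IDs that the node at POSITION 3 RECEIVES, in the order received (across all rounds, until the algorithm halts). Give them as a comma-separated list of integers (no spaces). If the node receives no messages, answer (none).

Round 1: pos1(id85) recv 32: drop; pos2(id14) recv 85: fwd; pos3(id51) recv 14: drop; pos4(id61) recv 51: drop; pos5(id39) recv 61: fwd; pos6(id86) recv 39: drop; pos0(id32) recv 86: fwd
Round 2: pos3(id51) recv 85: fwd; pos6(id86) recv 61: drop; pos1(id85) recv 86: fwd
Round 3: pos4(id61) recv 85: fwd; pos2(id14) recv 86: fwd
Round 4: pos5(id39) recv 85: fwd; pos3(id51) recv 86: fwd
Round 5: pos6(id86) recv 85: drop; pos4(id61) recv 86: fwd
Round 6: pos5(id39) recv 86: fwd
Round 7: pos6(id86) recv 86: ELECTED

Answer: 14,85,86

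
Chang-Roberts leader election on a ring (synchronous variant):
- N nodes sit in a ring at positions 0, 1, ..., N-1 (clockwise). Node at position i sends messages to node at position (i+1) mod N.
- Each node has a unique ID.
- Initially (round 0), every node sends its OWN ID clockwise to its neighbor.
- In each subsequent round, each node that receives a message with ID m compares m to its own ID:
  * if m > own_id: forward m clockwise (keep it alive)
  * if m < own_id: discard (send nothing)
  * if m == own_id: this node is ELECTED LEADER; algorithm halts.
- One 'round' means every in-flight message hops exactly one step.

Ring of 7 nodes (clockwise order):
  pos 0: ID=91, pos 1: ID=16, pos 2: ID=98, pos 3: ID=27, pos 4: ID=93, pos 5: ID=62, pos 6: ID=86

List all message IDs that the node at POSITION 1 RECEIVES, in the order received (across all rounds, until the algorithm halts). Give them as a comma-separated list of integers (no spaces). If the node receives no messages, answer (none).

Answer: 91,93,98

Derivation:
Round 1: pos1(id16) recv 91: fwd; pos2(id98) recv 16: drop; pos3(id27) recv 98: fwd; pos4(id93) recv 27: drop; pos5(id62) recv 93: fwd; pos6(id86) recv 62: drop; pos0(id91) recv 86: drop
Round 2: pos2(id98) recv 91: drop; pos4(id93) recv 98: fwd; pos6(id86) recv 93: fwd
Round 3: pos5(id62) recv 98: fwd; pos0(id91) recv 93: fwd
Round 4: pos6(id86) recv 98: fwd; pos1(id16) recv 93: fwd
Round 5: pos0(id91) recv 98: fwd; pos2(id98) recv 93: drop
Round 6: pos1(id16) recv 98: fwd
Round 7: pos2(id98) recv 98: ELECTED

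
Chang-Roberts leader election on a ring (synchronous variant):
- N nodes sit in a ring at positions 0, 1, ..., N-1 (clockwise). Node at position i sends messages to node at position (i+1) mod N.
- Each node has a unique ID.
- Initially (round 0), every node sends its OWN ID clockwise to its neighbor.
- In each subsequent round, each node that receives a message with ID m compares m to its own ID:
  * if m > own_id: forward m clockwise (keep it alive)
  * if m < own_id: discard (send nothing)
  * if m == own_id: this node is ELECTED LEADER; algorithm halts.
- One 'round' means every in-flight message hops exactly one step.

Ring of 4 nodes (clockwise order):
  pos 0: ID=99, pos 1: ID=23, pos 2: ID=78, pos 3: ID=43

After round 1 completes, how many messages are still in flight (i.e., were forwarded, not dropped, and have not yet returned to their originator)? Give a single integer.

Answer: 2

Derivation:
Round 1: pos1(id23) recv 99: fwd; pos2(id78) recv 23: drop; pos3(id43) recv 78: fwd; pos0(id99) recv 43: drop
After round 1: 2 messages still in flight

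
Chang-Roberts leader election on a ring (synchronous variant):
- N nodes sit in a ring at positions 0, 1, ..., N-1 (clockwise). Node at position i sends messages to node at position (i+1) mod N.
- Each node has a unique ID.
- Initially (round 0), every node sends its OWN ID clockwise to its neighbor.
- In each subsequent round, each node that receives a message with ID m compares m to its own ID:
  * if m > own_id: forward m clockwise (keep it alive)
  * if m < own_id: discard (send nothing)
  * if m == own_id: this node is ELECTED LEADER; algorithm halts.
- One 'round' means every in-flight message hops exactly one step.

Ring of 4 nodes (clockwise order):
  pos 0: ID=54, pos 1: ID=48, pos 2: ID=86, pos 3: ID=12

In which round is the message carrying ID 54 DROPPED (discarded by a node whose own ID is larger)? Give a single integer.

Answer: 2

Derivation:
Round 1: pos1(id48) recv 54: fwd; pos2(id86) recv 48: drop; pos3(id12) recv 86: fwd; pos0(id54) recv 12: drop
Round 2: pos2(id86) recv 54: drop; pos0(id54) recv 86: fwd
Round 3: pos1(id48) recv 86: fwd
Round 4: pos2(id86) recv 86: ELECTED
Message ID 54 originates at pos 0; dropped at pos 2 in round 2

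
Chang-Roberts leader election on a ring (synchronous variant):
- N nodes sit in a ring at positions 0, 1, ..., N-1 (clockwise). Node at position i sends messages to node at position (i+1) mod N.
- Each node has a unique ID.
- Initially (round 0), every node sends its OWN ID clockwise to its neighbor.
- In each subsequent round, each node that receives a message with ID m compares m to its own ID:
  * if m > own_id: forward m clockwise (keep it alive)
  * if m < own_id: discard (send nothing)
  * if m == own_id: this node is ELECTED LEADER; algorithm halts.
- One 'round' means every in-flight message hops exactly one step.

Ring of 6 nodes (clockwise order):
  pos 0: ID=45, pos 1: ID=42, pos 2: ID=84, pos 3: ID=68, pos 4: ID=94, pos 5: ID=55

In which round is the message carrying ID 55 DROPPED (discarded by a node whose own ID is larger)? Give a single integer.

Answer: 3

Derivation:
Round 1: pos1(id42) recv 45: fwd; pos2(id84) recv 42: drop; pos3(id68) recv 84: fwd; pos4(id94) recv 68: drop; pos5(id55) recv 94: fwd; pos0(id45) recv 55: fwd
Round 2: pos2(id84) recv 45: drop; pos4(id94) recv 84: drop; pos0(id45) recv 94: fwd; pos1(id42) recv 55: fwd
Round 3: pos1(id42) recv 94: fwd; pos2(id84) recv 55: drop
Round 4: pos2(id84) recv 94: fwd
Round 5: pos3(id68) recv 94: fwd
Round 6: pos4(id94) recv 94: ELECTED
Message ID 55 originates at pos 5; dropped at pos 2 in round 3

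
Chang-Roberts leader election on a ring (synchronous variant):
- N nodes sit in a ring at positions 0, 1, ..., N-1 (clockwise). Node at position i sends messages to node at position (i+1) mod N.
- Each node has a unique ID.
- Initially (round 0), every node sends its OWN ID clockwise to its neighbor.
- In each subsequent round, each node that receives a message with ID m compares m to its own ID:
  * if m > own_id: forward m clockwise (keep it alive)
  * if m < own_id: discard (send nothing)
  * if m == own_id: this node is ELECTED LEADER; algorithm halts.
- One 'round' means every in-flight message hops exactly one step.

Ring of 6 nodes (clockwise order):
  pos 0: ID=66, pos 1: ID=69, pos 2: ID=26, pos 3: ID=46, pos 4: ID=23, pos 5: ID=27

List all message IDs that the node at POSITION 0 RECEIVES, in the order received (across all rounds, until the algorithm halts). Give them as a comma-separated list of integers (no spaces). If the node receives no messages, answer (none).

Answer: 27,46,69

Derivation:
Round 1: pos1(id69) recv 66: drop; pos2(id26) recv 69: fwd; pos3(id46) recv 26: drop; pos4(id23) recv 46: fwd; pos5(id27) recv 23: drop; pos0(id66) recv 27: drop
Round 2: pos3(id46) recv 69: fwd; pos5(id27) recv 46: fwd
Round 3: pos4(id23) recv 69: fwd; pos0(id66) recv 46: drop
Round 4: pos5(id27) recv 69: fwd
Round 5: pos0(id66) recv 69: fwd
Round 6: pos1(id69) recv 69: ELECTED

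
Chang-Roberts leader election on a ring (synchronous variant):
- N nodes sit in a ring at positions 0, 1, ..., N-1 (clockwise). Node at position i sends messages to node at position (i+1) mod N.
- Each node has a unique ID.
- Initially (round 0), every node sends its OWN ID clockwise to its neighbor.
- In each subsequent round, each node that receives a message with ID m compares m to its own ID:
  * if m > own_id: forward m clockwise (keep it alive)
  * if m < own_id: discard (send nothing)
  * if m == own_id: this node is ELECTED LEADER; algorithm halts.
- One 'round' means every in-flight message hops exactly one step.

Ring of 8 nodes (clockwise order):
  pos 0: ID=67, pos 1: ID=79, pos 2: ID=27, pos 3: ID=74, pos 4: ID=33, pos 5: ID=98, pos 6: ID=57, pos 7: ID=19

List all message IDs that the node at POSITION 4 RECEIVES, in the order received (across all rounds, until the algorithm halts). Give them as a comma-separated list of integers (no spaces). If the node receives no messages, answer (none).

Round 1: pos1(id79) recv 67: drop; pos2(id27) recv 79: fwd; pos3(id74) recv 27: drop; pos4(id33) recv 74: fwd; pos5(id98) recv 33: drop; pos6(id57) recv 98: fwd; pos7(id19) recv 57: fwd; pos0(id67) recv 19: drop
Round 2: pos3(id74) recv 79: fwd; pos5(id98) recv 74: drop; pos7(id19) recv 98: fwd; pos0(id67) recv 57: drop
Round 3: pos4(id33) recv 79: fwd; pos0(id67) recv 98: fwd
Round 4: pos5(id98) recv 79: drop; pos1(id79) recv 98: fwd
Round 5: pos2(id27) recv 98: fwd
Round 6: pos3(id74) recv 98: fwd
Round 7: pos4(id33) recv 98: fwd
Round 8: pos5(id98) recv 98: ELECTED

Answer: 74,79,98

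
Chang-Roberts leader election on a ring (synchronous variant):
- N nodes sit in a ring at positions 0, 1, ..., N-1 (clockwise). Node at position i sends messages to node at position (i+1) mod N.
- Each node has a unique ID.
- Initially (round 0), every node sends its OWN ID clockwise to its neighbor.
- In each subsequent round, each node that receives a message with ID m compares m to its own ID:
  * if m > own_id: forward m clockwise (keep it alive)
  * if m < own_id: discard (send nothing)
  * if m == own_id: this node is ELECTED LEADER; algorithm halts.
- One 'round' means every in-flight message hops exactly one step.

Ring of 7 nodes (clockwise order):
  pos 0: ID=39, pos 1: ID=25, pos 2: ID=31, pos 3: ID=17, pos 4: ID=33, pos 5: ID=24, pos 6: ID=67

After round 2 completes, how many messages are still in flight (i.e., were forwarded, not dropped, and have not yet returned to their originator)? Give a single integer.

Round 1: pos1(id25) recv 39: fwd; pos2(id31) recv 25: drop; pos3(id17) recv 31: fwd; pos4(id33) recv 17: drop; pos5(id24) recv 33: fwd; pos6(id67) recv 24: drop; pos0(id39) recv 67: fwd
Round 2: pos2(id31) recv 39: fwd; pos4(id33) recv 31: drop; pos6(id67) recv 33: drop; pos1(id25) recv 67: fwd
After round 2: 2 messages still in flight

Answer: 2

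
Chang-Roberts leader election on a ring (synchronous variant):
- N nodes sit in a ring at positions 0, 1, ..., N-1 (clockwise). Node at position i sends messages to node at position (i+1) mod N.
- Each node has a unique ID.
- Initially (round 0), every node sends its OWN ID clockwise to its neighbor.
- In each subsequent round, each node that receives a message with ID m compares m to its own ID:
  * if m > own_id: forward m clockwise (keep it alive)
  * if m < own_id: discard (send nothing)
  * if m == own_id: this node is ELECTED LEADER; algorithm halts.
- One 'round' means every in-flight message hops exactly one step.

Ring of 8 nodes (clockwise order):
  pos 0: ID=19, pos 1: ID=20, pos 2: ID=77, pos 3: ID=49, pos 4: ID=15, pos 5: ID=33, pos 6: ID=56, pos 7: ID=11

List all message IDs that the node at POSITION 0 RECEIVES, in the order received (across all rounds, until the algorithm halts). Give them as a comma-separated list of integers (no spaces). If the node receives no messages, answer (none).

Answer: 11,56,77

Derivation:
Round 1: pos1(id20) recv 19: drop; pos2(id77) recv 20: drop; pos3(id49) recv 77: fwd; pos4(id15) recv 49: fwd; pos5(id33) recv 15: drop; pos6(id56) recv 33: drop; pos7(id11) recv 56: fwd; pos0(id19) recv 11: drop
Round 2: pos4(id15) recv 77: fwd; pos5(id33) recv 49: fwd; pos0(id19) recv 56: fwd
Round 3: pos5(id33) recv 77: fwd; pos6(id56) recv 49: drop; pos1(id20) recv 56: fwd
Round 4: pos6(id56) recv 77: fwd; pos2(id77) recv 56: drop
Round 5: pos7(id11) recv 77: fwd
Round 6: pos0(id19) recv 77: fwd
Round 7: pos1(id20) recv 77: fwd
Round 8: pos2(id77) recv 77: ELECTED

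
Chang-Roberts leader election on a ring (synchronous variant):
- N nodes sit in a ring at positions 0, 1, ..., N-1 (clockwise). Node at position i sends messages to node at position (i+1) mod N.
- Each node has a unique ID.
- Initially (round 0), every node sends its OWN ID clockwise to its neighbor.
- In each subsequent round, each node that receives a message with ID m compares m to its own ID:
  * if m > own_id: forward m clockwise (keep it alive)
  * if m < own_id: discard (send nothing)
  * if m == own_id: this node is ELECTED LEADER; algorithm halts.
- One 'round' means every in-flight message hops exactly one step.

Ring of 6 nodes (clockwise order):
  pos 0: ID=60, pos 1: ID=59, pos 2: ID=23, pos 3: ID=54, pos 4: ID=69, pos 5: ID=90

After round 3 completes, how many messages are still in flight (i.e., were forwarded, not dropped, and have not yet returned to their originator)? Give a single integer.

Round 1: pos1(id59) recv 60: fwd; pos2(id23) recv 59: fwd; pos3(id54) recv 23: drop; pos4(id69) recv 54: drop; pos5(id90) recv 69: drop; pos0(id60) recv 90: fwd
Round 2: pos2(id23) recv 60: fwd; pos3(id54) recv 59: fwd; pos1(id59) recv 90: fwd
Round 3: pos3(id54) recv 60: fwd; pos4(id69) recv 59: drop; pos2(id23) recv 90: fwd
After round 3: 2 messages still in flight

Answer: 2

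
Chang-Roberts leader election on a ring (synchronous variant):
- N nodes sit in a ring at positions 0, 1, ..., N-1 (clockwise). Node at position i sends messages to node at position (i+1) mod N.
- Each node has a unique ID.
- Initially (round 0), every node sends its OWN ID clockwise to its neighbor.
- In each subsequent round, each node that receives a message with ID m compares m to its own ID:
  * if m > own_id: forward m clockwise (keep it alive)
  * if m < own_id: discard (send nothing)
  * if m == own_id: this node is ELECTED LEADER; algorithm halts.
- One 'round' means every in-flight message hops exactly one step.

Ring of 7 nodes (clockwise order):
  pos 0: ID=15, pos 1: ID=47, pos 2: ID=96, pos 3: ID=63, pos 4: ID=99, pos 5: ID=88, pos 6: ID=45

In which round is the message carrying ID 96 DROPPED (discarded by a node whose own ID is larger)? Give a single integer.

Answer: 2

Derivation:
Round 1: pos1(id47) recv 15: drop; pos2(id96) recv 47: drop; pos3(id63) recv 96: fwd; pos4(id99) recv 63: drop; pos5(id88) recv 99: fwd; pos6(id45) recv 88: fwd; pos0(id15) recv 45: fwd
Round 2: pos4(id99) recv 96: drop; pos6(id45) recv 99: fwd; pos0(id15) recv 88: fwd; pos1(id47) recv 45: drop
Round 3: pos0(id15) recv 99: fwd; pos1(id47) recv 88: fwd
Round 4: pos1(id47) recv 99: fwd; pos2(id96) recv 88: drop
Round 5: pos2(id96) recv 99: fwd
Round 6: pos3(id63) recv 99: fwd
Round 7: pos4(id99) recv 99: ELECTED
Message ID 96 originates at pos 2; dropped at pos 4 in round 2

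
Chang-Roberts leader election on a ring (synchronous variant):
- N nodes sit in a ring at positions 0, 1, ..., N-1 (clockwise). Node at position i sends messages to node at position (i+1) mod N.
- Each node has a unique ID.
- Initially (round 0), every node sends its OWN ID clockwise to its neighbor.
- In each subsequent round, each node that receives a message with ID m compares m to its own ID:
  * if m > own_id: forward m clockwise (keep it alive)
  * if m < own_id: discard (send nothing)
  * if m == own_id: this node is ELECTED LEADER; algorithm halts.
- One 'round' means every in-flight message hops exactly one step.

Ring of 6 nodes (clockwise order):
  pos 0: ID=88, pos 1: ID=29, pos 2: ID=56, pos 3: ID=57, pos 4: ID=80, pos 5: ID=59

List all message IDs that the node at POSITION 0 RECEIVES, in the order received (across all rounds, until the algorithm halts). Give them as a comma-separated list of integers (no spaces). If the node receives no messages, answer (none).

Round 1: pos1(id29) recv 88: fwd; pos2(id56) recv 29: drop; pos3(id57) recv 56: drop; pos4(id80) recv 57: drop; pos5(id59) recv 80: fwd; pos0(id88) recv 59: drop
Round 2: pos2(id56) recv 88: fwd; pos0(id88) recv 80: drop
Round 3: pos3(id57) recv 88: fwd
Round 4: pos4(id80) recv 88: fwd
Round 5: pos5(id59) recv 88: fwd
Round 6: pos0(id88) recv 88: ELECTED

Answer: 59,80,88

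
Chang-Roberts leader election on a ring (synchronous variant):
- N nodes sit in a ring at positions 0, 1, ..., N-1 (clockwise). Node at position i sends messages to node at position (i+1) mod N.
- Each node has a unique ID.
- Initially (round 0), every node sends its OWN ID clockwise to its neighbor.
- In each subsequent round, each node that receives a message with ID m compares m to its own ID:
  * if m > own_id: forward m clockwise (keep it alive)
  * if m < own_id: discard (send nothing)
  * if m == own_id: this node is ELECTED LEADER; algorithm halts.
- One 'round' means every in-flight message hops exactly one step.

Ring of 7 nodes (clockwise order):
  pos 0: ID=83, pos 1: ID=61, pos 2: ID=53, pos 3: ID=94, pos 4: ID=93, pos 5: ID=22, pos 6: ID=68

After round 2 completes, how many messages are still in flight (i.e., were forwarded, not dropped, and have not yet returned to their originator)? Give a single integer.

Round 1: pos1(id61) recv 83: fwd; pos2(id53) recv 61: fwd; pos3(id94) recv 53: drop; pos4(id93) recv 94: fwd; pos5(id22) recv 93: fwd; pos6(id68) recv 22: drop; pos0(id83) recv 68: drop
Round 2: pos2(id53) recv 83: fwd; pos3(id94) recv 61: drop; pos5(id22) recv 94: fwd; pos6(id68) recv 93: fwd
After round 2: 3 messages still in flight

Answer: 3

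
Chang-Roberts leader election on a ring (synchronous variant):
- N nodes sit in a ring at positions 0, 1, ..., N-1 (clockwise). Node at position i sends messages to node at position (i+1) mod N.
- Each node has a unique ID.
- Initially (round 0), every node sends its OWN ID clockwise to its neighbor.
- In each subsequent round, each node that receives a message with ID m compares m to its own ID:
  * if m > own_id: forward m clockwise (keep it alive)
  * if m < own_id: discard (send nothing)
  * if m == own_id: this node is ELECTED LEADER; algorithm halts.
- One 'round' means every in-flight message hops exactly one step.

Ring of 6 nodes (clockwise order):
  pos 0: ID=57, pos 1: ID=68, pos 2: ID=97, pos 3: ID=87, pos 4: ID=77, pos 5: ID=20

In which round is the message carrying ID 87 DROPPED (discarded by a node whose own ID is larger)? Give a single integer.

Answer: 5

Derivation:
Round 1: pos1(id68) recv 57: drop; pos2(id97) recv 68: drop; pos3(id87) recv 97: fwd; pos4(id77) recv 87: fwd; pos5(id20) recv 77: fwd; pos0(id57) recv 20: drop
Round 2: pos4(id77) recv 97: fwd; pos5(id20) recv 87: fwd; pos0(id57) recv 77: fwd
Round 3: pos5(id20) recv 97: fwd; pos0(id57) recv 87: fwd; pos1(id68) recv 77: fwd
Round 4: pos0(id57) recv 97: fwd; pos1(id68) recv 87: fwd; pos2(id97) recv 77: drop
Round 5: pos1(id68) recv 97: fwd; pos2(id97) recv 87: drop
Round 6: pos2(id97) recv 97: ELECTED
Message ID 87 originates at pos 3; dropped at pos 2 in round 5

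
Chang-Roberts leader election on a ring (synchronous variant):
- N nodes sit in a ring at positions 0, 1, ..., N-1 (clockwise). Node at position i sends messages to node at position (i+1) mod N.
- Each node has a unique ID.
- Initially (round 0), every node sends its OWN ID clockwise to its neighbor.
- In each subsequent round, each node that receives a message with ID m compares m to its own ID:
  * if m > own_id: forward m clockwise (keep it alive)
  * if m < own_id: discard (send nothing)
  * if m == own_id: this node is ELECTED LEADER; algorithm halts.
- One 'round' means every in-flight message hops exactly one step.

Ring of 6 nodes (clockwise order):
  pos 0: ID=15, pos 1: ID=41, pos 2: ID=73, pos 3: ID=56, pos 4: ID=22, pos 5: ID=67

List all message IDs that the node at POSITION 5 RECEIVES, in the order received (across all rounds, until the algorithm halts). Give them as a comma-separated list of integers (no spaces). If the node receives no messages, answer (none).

Round 1: pos1(id41) recv 15: drop; pos2(id73) recv 41: drop; pos3(id56) recv 73: fwd; pos4(id22) recv 56: fwd; pos5(id67) recv 22: drop; pos0(id15) recv 67: fwd
Round 2: pos4(id22) recv 73: fwd; pos5(id67) recv 56: drop; pos1(id41) recv 67: fwd
Round 3: pos5(id67) recv 73: fwd; pos2(id73) recv 67: drop
Round 4: pos0(id15) recv 73: fwd
Round 5: pos1(id41) recv 73: fwd
Round 6: pos2(id73) recv 73: ELECTED

Answer: 22,56,73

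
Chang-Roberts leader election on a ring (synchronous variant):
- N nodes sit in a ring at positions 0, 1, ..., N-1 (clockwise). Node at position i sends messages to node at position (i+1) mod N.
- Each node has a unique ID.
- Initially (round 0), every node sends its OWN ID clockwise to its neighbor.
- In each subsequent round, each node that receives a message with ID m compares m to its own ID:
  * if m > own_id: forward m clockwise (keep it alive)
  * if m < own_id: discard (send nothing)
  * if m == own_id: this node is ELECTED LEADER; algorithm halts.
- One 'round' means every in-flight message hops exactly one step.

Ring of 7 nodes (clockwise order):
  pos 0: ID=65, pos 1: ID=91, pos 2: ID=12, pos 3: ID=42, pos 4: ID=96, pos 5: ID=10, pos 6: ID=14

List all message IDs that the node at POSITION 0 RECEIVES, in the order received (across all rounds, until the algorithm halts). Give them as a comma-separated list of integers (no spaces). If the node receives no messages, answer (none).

Answer: 14,96

Derivation:
Round 1: pos1(id91) recv 65: drop; pos2(id12) recv 91: fwd; pos3(id42) recv 12: drop; pos4(id96) recv 42: drop; pos5(id10) recv 96: fwd; pos6(id14) recv 10: drop; pos0(id65) recv 14: drop
Round 2: pos3(id42) recv 91: fwd; pos6(id14) recv 96: fwd
Round 3: pos4(id96) recv 91: drop; pos0(id65) recv 96: fwd
Round 4: pos1(id91) recv 96: fwd
Round 5: pos2(id12) recv 96: fwd
Round 6: pos3(id42) recv 96: fwd
Round 7: pos4(id96) recv 96: ELECTED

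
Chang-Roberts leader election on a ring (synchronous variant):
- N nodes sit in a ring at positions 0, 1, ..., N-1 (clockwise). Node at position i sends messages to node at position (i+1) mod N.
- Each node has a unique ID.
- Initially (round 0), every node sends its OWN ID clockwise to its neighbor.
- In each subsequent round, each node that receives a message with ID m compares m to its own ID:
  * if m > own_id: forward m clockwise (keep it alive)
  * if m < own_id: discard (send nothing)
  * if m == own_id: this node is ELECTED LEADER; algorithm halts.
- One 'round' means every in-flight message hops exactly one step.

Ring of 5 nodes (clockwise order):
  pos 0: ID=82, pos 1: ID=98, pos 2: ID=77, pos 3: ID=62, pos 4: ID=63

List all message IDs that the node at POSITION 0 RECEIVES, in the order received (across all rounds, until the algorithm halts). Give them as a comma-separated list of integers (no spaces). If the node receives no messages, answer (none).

Round 1: pos1(id98) recv 82: drop; pos2(id77) recv 98: fwd; pos3(id62) recv 77: fwd; pos4(id63) recv 62: drop; pos0(id82) recv 63: drop
Round 2: pos3(id62) recv 98: fwd; pos4(id63) recv 77: fwd
Round 3: pos4(id63) recv 98: fwd; pos0(id82) recv 77: drop
Round 4: pos0(id82) recv 98: fwd
Round 5: pos1(id98) recv 98: ELECTED

Answer: 63,77,98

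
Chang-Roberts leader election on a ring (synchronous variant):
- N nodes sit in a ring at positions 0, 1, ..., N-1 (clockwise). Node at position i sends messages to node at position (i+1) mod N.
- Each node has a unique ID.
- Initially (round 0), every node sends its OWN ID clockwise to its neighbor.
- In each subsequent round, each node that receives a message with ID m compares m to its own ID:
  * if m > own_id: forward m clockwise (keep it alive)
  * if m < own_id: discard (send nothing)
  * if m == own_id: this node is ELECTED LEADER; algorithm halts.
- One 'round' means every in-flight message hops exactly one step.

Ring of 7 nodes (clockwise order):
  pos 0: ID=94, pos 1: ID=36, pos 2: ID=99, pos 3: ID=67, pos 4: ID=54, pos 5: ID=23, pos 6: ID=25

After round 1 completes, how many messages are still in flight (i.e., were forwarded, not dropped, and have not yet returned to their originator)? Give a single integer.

Answer: 4

Derivation:
Round 1: pos1(id36) recv 94: fwd; pos2(id99) recv 36: drop; pos3(id67) recv 99: fwd; pos4(id54) recv 67: fwd; pos5(id23) recv 54: fwd; pos6(id25) recv 23: drop; pos0(id94) recv 25: drop
After round 1: 4 messages still in flight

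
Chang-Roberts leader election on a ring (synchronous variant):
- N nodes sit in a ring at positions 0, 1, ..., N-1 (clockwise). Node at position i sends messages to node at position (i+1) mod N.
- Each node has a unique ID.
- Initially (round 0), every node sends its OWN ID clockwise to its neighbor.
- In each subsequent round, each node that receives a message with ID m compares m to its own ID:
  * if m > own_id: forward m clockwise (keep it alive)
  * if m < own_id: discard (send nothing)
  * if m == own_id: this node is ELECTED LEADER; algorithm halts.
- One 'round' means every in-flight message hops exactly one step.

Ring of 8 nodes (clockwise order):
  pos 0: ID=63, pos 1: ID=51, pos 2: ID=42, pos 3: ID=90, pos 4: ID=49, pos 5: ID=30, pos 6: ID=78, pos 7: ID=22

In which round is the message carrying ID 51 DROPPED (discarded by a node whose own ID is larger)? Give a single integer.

Round 1: pos1(id51) recv 63: fwd; pos2(id42) recv 51: fwd; pos3(id90) recv 42: drop; pos4(id49) recv 90: fwd; pos5(id30) recv 49: fwd; pos6(id78) recv 30: drop; pos7(id22) recv 78: fwd; pos0(id63) recv 22: drop
Round 2: pos2(id42) recv 63: fwd; pos3(id90) recv 51: drop; pos5(id30) recv 90: fwd; pos6(id78) recv 49: drop; pos0(id63) recv 78: fwd
Round 3: pos3(id90) recv 63: drop; pos6(id78) recv 90: fwd; pos1(id51) recv 78: fwd
Round 4: pos7(id22) recv 90: fwd; pos2(id42) recv 78: fwd
Round 5: pos0(id63) recv 90: fwd; pos3(id90) recv 78: drop
Round 6: pos1(id51) recv 90: fwd
Round 7: pos2(id42) recv 90: fwd
Round 8: pos3(id90) recv 90: ELECTED
Message ID 51 originates at pos 1; dropped at pos 3 in round 2

Answer: 2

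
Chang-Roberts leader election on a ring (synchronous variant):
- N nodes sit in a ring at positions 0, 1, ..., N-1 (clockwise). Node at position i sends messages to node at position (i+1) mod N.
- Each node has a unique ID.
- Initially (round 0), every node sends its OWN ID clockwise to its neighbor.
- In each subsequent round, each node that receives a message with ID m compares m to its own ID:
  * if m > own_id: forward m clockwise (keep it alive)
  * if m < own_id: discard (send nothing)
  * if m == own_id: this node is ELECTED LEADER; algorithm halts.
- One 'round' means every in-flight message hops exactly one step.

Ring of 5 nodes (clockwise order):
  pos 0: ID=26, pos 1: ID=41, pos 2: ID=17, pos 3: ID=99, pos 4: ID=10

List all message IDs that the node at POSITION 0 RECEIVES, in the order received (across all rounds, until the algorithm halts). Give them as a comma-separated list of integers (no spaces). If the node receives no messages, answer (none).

Answer: 10,99

Derivation:
Round 1: pos1(id41) recv 26: drop; pos2(id17) recv 41: fwd; pos3(id99) recv 17: drop; pos4(id10) recv 99: fwd; pos0(id26) recv 10: drop
Round 2: pos3(id99) recv 41: drop; pos0(id26) recv 99: fwd
Round 3: pos1(id41) recv 99: fwd
Round 4: pos2(id17) recv 99: fwd
Round 5: pos3(id99) recv 99: ELECTED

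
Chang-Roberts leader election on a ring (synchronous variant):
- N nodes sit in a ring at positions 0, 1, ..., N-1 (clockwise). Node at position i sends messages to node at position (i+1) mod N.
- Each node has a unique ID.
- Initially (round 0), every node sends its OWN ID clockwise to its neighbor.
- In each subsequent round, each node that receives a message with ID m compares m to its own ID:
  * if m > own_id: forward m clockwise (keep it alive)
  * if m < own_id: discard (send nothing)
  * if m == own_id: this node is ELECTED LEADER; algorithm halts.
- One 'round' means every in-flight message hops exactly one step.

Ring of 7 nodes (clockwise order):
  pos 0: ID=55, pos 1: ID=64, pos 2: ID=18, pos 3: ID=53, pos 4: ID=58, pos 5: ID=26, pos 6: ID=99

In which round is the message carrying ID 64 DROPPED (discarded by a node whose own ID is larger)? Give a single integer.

Round 1: pos1(id64) recv 55: drop; pos2(id18) recv 64: fwd; pos3(id53) recv 18: drop; pos4(id58) recv 53: drop; pos5(id26) recv 58: fwd; pos6(id99) recv 26: drop; pos0(id55) recv 99: fwd
Round 2: pos3(id53) recv 64: fwd; pos6(id99) recv 58: drop; pos1(id64) recv 99: fwd
Round 3: pos4(id58) recv 64: fwd; pos2(id18) recv 99: fwd
Round 4: pos5(id26) recv 64: fwd; pos3(id53) recv 99: fwd
Round 5: pos6(id99) recv 64: drop; pos4(id58) recv 99: fwd
Round 6: pos5(id26) recv 99: fwd
Round 7: pos6(id99) recv 99: ELECTED
Message ID 64 originates at pos 1; dropped at pos 6 in round 5

Answer: 5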